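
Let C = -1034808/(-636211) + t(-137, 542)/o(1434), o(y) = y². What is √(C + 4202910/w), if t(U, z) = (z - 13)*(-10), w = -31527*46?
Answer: I*√6884152727499619087236558262/73505239740606 ≈ 1.1288*I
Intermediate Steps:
w = -1450242
t(U, z) = 130 - 10*z (t(U, z) = (-13 + z)*(-10) = 130 - 10*z)
C = 1062284041729/654138153558 (C = -1034808/(-636211) + (130 - 10*542)/(1434²) = -1034808*(-1/636211) + (130 - 5420)/2056356 = 1034808/636211 - 5290*1/2056356 = 1034808/636211 - 2645/1028178 = 1062284041729/654138153558 ≈ 1.6239)
√(C + 4202910/w) = √(1062284041729/654138153558 + 4202910/(-1450242)) = √(1062284041729/654138153558 + 4202910*(-1/1450242)) = √(1062284041729/654138153558 - 233495/80569) = √(-67150825206961409/52703256894014502) = I*√6884152727499619087236558262/73505239740606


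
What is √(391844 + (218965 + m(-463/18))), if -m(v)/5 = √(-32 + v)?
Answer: √(21989124 - 30*I*√2078)/6 ≈ 781.54 - 0.024303*I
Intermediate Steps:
m(v) = -5*√(-32 + v)
√(391844 + (218965 + m(-463/18))) = √(391844 + (218965 - 5*√(-32 - 463/18))) = √(391844 + (218965 - 5*I*√2078/6)) = √(610809 - 5*I*√2078/6)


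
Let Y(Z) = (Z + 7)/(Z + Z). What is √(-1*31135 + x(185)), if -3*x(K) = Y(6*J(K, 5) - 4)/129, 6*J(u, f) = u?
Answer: I*√16974049295737/23349 ≈ 176.45*I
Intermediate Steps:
J(u, f) = u/6
Y(Z) = (7 + Z)/(2*Z) (Y(Z) = (7 + Z)/((2*Z)) = (7 + Z)*(1/(2*Z)) = (7 + Z)/(2*Z))
x(K) = -(3 + K)/(774*(-4 + K)) (x(K) = -(7 + (6*(K/6) - 4))/(2*(6*(K/6) - 4))/(3*129) = -(7 + (K - 4))/(2*(K - 4))/(3*129) = -(7 + (-4 + K))/(2*(-4 + K))/(3*129) = -(3 + K)/(2*(-4 + K))/(3*129) = -(3 + K)/(774*(-4 + K)))
√(-1*31135 + x(185)) = √(-1*31135 + (-3 - 1*185)/(774*(-4 + 185))) = √(-31135 + (1/774)*(-3 - 185)/181) = √(-31135 + (1/774)*(1/181)*(-188)) = √(-31135 - 94/70047) = √(-2180913439/70047) = I*√16974049295737/23349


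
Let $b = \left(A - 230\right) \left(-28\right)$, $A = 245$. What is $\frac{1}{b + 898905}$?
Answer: $\frac{1}{898485} \approx 1.113 \cdot 10^{-6}$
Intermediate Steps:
$b = -420$ ($b = \left(245 - 230\right) \left(-28\right) = 15 \left(-28\right) = -420$)
$\frac{1}{b + 898905} = \frac{1}{-420 + 898905} = \frac{1}{898485}$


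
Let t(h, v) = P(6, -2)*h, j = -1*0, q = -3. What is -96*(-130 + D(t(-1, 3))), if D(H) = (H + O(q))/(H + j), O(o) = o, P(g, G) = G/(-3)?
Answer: 11952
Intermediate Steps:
P(g, G) = -G/3 (P(g, G) = G*(-⅓) = -G/3)
j = 0
t(h, v) = 2*h/3 (t(h, v) = (-⅓*(-2))*h = 2*h/3)
D(H) = (-3 + H)/H (D(H) = (H - 3)/(H + 0) = (-3 + H)/H)
-96*(-130 + D(t(-1, 3))) = -96*(-130 + (-3 + (⅔)*(-1))/(((⅔)*(-1)))) = -96*(-130 + (-3 - ⅔)/(-⅔)) = -96*(-130 - 3/2*(-11/3)) = -96*(-130 + 11/2) = -96*(-249/2) = 11952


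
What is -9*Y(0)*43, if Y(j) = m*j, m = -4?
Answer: 0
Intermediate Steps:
Y(j) = -4*j
-9*Y(0)*43 = -(-36)*0*43 = -9*0*43 = 0*43 = 0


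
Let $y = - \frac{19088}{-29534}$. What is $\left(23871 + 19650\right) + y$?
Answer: $\frac{642684151}{14767} \approx 43522.0$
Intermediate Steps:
$y = \frac{9544}{14767}$ ($y = \left(-19088\right) \left(- \frac{1}{29534}\right) = \frac{9544}{14767} \approx 0.64631$)
$\left(23871 + 19650\right) + y = \left(23871 + 19650\right) + \frac{9544}{14767} = 43521 + \frac{9544}{14767} = \frac{642684151}{14767}$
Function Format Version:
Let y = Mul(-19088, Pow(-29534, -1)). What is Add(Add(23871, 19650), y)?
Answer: Rational(642684151, 14767) ≈ 43522.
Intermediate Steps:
y = Rational(9544, 14767) (y = Mul(-19088, Rational(-1, 29534)) = Rational(9544, 14767) ≈ 0.64631)
Add(Add(23871, 19650), y) = Add(Add(23871, 19650), Rational(9544, 14767)) = Add(43521, Rational(9544, 14767)) = Rational(642684151, 14767)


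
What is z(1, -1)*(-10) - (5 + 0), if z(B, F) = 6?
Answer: -65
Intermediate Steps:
z(1, -1)*(-10) - (5 + 0) = 6*(-10) - (5 + 0) = -60 - 1*5 = -60 - 5 = -65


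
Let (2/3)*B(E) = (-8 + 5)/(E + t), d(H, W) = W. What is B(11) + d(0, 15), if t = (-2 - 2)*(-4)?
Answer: 89/6 ≈ 14.833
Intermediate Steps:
t = 16 (t = -4*(-4) = 16)
B(E) = -9/(2*(16 + E)) (B(E) = 3*((-8 + 5)/(E + 16))/2 = 3*(-3/(16 + E))/2 = -9/(2*(16 + E)))
B(11) + d(0, 15) = -9/(32 + 2*11) + 15 = -9/(32 + 22) + 15 = -9/54 + 15 = -9*1/54 + 15 = -⅙ + 15 = 89/6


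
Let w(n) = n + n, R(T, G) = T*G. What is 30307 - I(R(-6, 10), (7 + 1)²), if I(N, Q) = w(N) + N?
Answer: 30487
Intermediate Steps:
R(T, G) = G*T
w(n) = 2*n
I(N, Q) = 3*N (I(N, Q) = 2*N + N = 3*N)
30307 - I(R(-6, 10), (7 + 1)²) = 30307 - 3*10*(-6) = 30307 - 3*(-60) = 30307 - 1*(-180) = 30307 + 180 = 30487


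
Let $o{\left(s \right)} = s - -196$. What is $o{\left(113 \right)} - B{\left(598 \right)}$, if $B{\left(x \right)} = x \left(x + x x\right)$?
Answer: $-214204487$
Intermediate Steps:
$o{\left(s \right)} = 196 + s$ ($o{\left(s \right)} = s + 196 = 196 + s$)
$B{\left(x \right)} = x \left(x + x^{2}\right)$
$o{\left(113 \right)} - B{\left(598 \right)} = \left(196 + 113\right) - 598^{2} \left(1 + 598\right) = 309 - 357604 \cdot 599 = 309 - 214204796 = -214204487$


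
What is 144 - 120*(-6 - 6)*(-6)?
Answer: -8496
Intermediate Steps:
144 - 120*(-6 - 6)*(-6) = 144 - (-1440)*(-6) = 144 - 120*72 = 144 - 8640 = -8496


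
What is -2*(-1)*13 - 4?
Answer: 22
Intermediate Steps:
-2*(-1)*13 - 4 = 2*13 - 4 = 26 - 4 = 22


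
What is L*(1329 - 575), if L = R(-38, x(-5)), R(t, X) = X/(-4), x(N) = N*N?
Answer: -9425/2 ≈ -4712.5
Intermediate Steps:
x(N) = N**2
R(t, X) = -X/4 (R(t, X) = X*(-1/4) = -X/4)
L = -25/4 (L = -1/4*(-5)**2 = -1/4*25 = -25/4 ≈ -6.2500)
L*(1329 - 575) = -25*(1329 - 575)/4 = -25/4*754 = -9425/2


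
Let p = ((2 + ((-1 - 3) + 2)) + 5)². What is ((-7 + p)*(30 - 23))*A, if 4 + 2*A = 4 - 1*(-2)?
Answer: 126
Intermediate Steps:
A = 1 (A = -2 + (4 - 1*(-2))/2 = -2 + (4 + 2)/2 = -2 + (½)*6 = -2 + 3 = 1)
p = 25 (p = ((2 + (-4 + 2)) + 5)² = ((2 - 2) + 5)² = (0 + 5)² = 5² = 25)
((-7 + p)*(30 - 23))*A = ((-7 + 25)*(30 - 23))*1 = (18*7)*1 = 126*1 = 126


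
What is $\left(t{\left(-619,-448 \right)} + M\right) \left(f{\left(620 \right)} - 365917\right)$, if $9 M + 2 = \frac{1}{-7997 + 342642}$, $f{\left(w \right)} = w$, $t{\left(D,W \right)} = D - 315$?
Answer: $\frac{1027834400497223}{3011805} \approx 3.4127 \cdot 10^{8}$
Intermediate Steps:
$t{\left(D,W \right)} = -315 + D$
$M = - \frac{669289}{3011805}$ ($M = - \frac{2}{9} + \frac{1}{9 \left(-7997 + 342642\right)} = - \frac{2}{9} + \frac{1}{9 \cdot 334645} = - \frac{2}{9} + \frac{1}{9} \cdot \frac{1}{334645} = - \frac{2}{9} + \frac{1}{3011805} = - \frac{669289}{3011805} \approx -0.22222$)
$\left(t{\left(-619,-448 \right)} + M\right) \left(f{\left(620 \right)} - 365917\right) = \left(\left(-315 - 619\right) - \frac{669289}{3011805}\right) \left(620 - 365917\right) = \left(-934 - \frac{669289}{3011805}\right) \left(-365297\right) = \left(- \frac{2813695159}{3011805}\right) \left(-365297\right) = \frac{1027834400497223}{3011805}$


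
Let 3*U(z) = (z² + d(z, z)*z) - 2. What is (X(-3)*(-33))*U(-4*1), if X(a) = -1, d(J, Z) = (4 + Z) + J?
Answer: 330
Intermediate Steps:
d(J, Z) = 4 + J + Z
U(z) = -⅔ + z²/3 + z*(4 + 2*z)/3 (U(z) = ((z² + (4 + z + z)*z) - 2)/3 = ((z² + (4 + 2*z)*z) - 2)/3 = ((z² + z*(4 + 2*z)) - 2)/3 = (-2 + z² + z*(4 + 2*z))/3 = -⅔ + z²/3 + z*(4 + 2*z)/3)
(X(-3)*(-33))*U(-4*1) = (-1*(-33))*(-⅔ + (-4*1)² + 4*(-4*1)/3) = 33*(-⅔ + (-4)² + (4/3)*(-4)) = 33*(-⅔ + 16 - 16/3) = 33*10 = 330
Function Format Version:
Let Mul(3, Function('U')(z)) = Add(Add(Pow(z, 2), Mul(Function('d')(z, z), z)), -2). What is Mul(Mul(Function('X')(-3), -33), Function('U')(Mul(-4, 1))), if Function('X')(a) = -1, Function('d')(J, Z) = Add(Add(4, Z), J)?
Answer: 330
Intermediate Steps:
Function('d')(J, Z) = Add(4, J, Z)
Function('U')(z) = Add(Rational(-2, 3), Mul(Rational(1, 3), Pow(z, 2)), Mul(Rational(1, 3), z, Add(4, Mul(2, z)))) (Function('U')(z) = Mul(Rational(1, 3), Add(Add(Pow(z, 2), Mul(Add(4, z, z), z)), -2)) = Mul(Rational(1, 3), Add(Add(Pow(z, 2), Mul(Add(4, Mul(2, z)), z)), -2)) = Mul(Rational(1, 3), Add(Add(Pow(z, 2), Mul(z, Add(4, Mul(2, z)))), -2)) = Mul(Rational(1, 3), Add(-2, Pow(z, 2), Mul(z, Add(4, Mul(2, z))))) = Add(Rational(-2, 3), Mul(Rational(1, 3), Pow(z, 2)), Mul(Rational(1, 3), z, Add(4, Mul(2, z)))))
Mul(Mul(Function('X')(-3), -33), Function('U')(Mul(-4, 1))) = Mul(Mul(-1, -33), Add(Rational(-2, 3), Pow(Mul(-4, 1), 2), Mul(Rational(4, 3), Mul(-4, 1)))) = Mul(33, Add(Rational(-2, 3), Pow(-4, 2), Mul(Rational(4, 3), -4))) = Mul(33, Add(Rational(-2, 3), 16, Rational(-16, 3))) = Mul(33, 10) = 330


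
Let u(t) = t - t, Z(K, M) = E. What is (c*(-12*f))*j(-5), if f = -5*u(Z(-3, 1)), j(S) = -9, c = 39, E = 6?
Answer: 0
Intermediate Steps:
Z(K, M) = 6
u(t) = 0
f = 0 (f = -5*0 = 0)
(c*(-12*f))*j(-5) = (39*(-12*0))*(-9) = (39*0)*(-9) = 0*(-9) = 0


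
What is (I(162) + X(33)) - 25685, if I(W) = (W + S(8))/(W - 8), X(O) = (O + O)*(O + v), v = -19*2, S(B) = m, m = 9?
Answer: -4006139/154 ≈ -26014.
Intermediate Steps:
S(B) = 9
v = -38
X(O) = 2*O*(-38 + O) (X(O) = (O + O)*(O - 38) = (2*O)*(-38 + O) = 2*O*(-38 + O))
I(W) = (9 + W)/(-8 + W) (I(W) = (W + 9)/(W - 8) = (9 + W)/(-8 + W))
(I(162) + X(33)) - 25685 = ((9 + 162)/(-8 + 162) + 2*33*(-38 + 33)) - 25685 = (171/154 + 2*33*(-5)) - 25685 = ((1/154)*171 - 330) - 25685 = (171/154 - 330) - 25685 = -50649/154 - 25685 = -4006139/154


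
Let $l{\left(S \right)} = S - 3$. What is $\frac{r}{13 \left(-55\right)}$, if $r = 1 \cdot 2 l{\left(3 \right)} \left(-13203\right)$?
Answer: $0$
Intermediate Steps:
$l{\left(S \right)} = -3 + S$
$r = 0$ ($r = 1 \cdot 2 \left(-3 + 3\right) \left(-13203\right) = 2 \cdot 0 \left(-13203\right) = 0 \left(-13203\right) = 0$)
$\frac{r}{13 \left(-55\right)} = \frac{0}{13 \left(-55\right)} = \frac{0}{-715} = 0 \left(- \frac{1}{715}\right) = 0$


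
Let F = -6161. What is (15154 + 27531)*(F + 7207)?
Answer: 44648510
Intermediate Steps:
(15154 + 27531)*(F + 7207) = (15154 + 27531)*(-6161 + 7207) = 42685*1046 = 44648510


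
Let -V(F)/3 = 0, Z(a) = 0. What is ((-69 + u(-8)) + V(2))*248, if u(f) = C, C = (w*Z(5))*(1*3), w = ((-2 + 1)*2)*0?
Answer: -17112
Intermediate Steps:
w = 0 (w = -1*2*0 = -2*0 = 0)
V(F) = 0 (V(F) = -3*0 = 0)
C = 0 (C = (0*0)*(1*3) = 0*3 = 0)
u(f) = 0
((-69 + u(-8)) + V(2))*248 = ((-69 + 0) + 0)*248 = (-69 + 0)*248 = -69*248 = -17112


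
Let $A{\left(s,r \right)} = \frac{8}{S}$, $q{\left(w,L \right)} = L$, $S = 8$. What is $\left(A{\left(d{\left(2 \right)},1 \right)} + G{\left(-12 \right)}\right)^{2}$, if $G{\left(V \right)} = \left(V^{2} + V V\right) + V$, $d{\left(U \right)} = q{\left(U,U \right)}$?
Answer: $76729$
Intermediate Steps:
$d{\left(U \right)} = U$
$A{\left(s,r \right)} = 1$ ($A{\left(s,r \right)} = \frac{8}{8} = 8 \cdot \frac{1}{8} = 1$)
$G{\left(V \right)} = V + 2 V^{2}$ ($G{\left(V \right)} = \left(V^{2} + V^{2}\right) + V = 2 V^{2} + V = V + 2 V^{2}$)
$\left(A{\left(d{\left(2 \right)},1 \right)} + G{\left(-12 \right)}\right)^{2} = \left(1 - 12 \left(1 + 2 \left(-12\right)\right)\right)^{2} = \left(1 - 12 \left(1 - 24\right)\right)^{2} = \left(1 - -276\right)^{2} = \left(1 + 276\right)^{2} = 277^{2} = 76729$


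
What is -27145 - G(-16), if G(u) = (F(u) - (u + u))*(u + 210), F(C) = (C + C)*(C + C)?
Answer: -232009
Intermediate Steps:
F(C) = 4*C² (F(C) = (2*C)*(2*C) = 4*C²)
G(u) = (210 + u)*(-2*u + 4*u²) (G(u) = (4*u² - (u + u))*(u + 210) = (4*u² - 2*u)*(210 + u) = (-2*u + 4*u²)*(210 + u) = (210 + u)*(-2*u + 4*u²))
-27145 - G(-16) = -27145 - 2*(-16)*(-210 + 2*(-16)² + 419*(-16)) = -27145 - 2*(-16)*(-210 + 2*256 - 6704) = -27145 - 2*(-16)*(-210 + 512 - 6704) = -27145 - 2*(-16)*(-6402) = -27145 - 1*204864 = -27145 - 204864 = -232009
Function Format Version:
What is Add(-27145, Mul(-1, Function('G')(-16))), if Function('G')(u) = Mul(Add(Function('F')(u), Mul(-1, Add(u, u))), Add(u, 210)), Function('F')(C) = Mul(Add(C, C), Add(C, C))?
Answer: -232009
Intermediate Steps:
Function('F')(C) = Mul(4, Pow(C, 2)) (Function('F')(C) = Mul(Mul(2, C), Mul(2, C)) = Mul(4, Pow(C, 2)))
Function('G')(u) = Mul(Add(210, u), Add(Mul(-2, u), Mul(4, Pow(u, 2)))) (Function('G')(u) = Mul(Add(Mul(4, Pow(u, 2)), Mul(-1, Add(u, u))), Add(u, 210)) = Mul(Add(Mul(4, Pow(u, 2)), Mul(-1, Mul(2, u))), Add(210, u)) = Mul(Add(Mul(4, Pow(u, 2)), Mul(-2, u)), Add(210, u)) = Mul(Add(Mul(-2, u), Mul(4, Pow(u, 2))), Add(210, u)) = Mul(Add(210, u), Add(Mul(-2, u), Mul(4, Pow(u, 2)))))
Add(-27145, Mul(-1, Function('G')(-16))) = Add(-27145, Mul(-1, Mul(2, -16, Add(-210, Mul(2, Pow(-16, 2)), Mul(419, -16))))) = Add(-27145, Mul(-1, Mul(2, -16, Add(-210, Mul(2, 256), -6704)))) = Add(-27145, Mul(-1, Mul(2, -16, Add(-210, 512, -6704)))) = Add(-27145, Mul(-1, Mul(2, -16, -6402))) = Add(-27145, Mul(-1, 204864)) = Add(-27145, -204864) = -232009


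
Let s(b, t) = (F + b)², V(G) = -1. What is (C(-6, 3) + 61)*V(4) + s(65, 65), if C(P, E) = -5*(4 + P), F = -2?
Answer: 3898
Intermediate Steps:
C(P, E) = -20 - 5*P
s(b, t) = (-2 + b)²
(C(-6, 3) + 61)*V(4) + s(65, 65) = ((-20 - 5*(-6)) + 61)*(-1) + (-2 + 65)² = ((-20 + 30) + 61)*(-1) + 63² = (10 + 61)*(-1) + 3969 = 71*(-1) + 3969 = -71 + 3969 = 3898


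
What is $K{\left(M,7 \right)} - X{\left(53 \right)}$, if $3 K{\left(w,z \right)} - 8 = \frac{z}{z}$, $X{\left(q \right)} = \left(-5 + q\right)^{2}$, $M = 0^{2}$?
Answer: $-2301$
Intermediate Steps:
$M = 0$
$K{\left(w,z \right)} = 3$ ($K{\left(w,z \right)} = \frac{8}{3} + \frac{z \frac{1}{z}}{3} = \frac{8}{3} + \frac{1}{3} \cdot 1 = \frac{8}{3} + \frac{1}{3} = 3$)
$K{\left(M,7 \right)} - X{\left(53 \right)} = 3 - \left(-5 + 53\right)^{2} = 3 - 48^{2} = 3 - 2304 = -2301$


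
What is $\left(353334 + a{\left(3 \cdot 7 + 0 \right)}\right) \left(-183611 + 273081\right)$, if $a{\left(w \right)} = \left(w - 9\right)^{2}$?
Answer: $31625676660$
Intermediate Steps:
$a{\left(w \right)} = \left(-9 + w\right)^{2}$
$\left(353334 + a{\left(3 \cdot 7 + 0 \right)}\right) \left(-183611 + 273081\right) = \left(353334 + \left(-9 + \left(3 \cdot 7 + 0\right)\right)^{2}\right) \left(-183611 + 273081\right) = \left(353334 + \left(-9 + \left(21 + 0\right)\right)^{2}\right) 89470 = \left(353334 + \left(-9 + 21\right)^{2}\right) 89470 = \left(353334 + 12^{2}\right) 89470 = \left(353334 + 144\right) 89470 = 353478 \cdot 89470 = 31625676660$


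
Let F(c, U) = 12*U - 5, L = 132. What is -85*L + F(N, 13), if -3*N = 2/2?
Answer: -11069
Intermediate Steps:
N = -1/3 (N = -2/(3*2) = -1/3*1 = -1/3 ≈ -0.33333)
F(c, U) = -5 + 12*U
-85*L + F(N, 13) = -85*132 + (-5 + 12*13) = -11220 + (-5 + 156) = -11220 + 151 = -11069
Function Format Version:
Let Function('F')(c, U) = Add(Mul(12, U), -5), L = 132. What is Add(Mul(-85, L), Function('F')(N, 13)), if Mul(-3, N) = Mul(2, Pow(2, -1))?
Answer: -11069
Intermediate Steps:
N = Rational(-1, 3) (N = Mul(Rational(-1, 3), Mul(2, Pow(2, -1))) = Mul(Rational(-1, 3), Mul(2, Rational(1, 2))) = Mul(Rational(-1, 3), 1) = Rational(-1, 3) ≈ -0.33333)
Function('F')(c, U) = Add(-5, Mul(12, U))
Add(Mul(-85, L), Function('F')(N, 13)) = Add(Mul(-85, 132), Add(-5, Mul(12, 13))) = Add(-11220, Add(-5, 156)) = Add(-11220, 151) = -11069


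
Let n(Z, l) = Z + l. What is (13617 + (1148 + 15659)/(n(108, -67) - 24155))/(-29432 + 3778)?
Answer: -328343531/618620556 ≈ -0.53077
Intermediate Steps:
(13617 + (1148 + 15659)/(n(108, -67) - 24155))/(-29432 + 3778) = (13617 + (1148 + 15659)/((108 - 67) - 24155))/(-29432 + 3778) = (13617 + 16807/(41 - 24155))/(-25654) = (13617 + 16807/(-24114))*(-1/25654) = (13617 + 16807*(-1/24114))*(-1/25654) = (13617 - 16807/24114)*(-1/25654) = (328343531/24114)*(-1/25654) = -328343531/618620556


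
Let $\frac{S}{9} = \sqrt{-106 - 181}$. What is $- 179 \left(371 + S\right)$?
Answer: $-66409 - 1611 i \sqrt{287} \approx -66409.0 - 27292.0 i$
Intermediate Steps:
$S = 9 i \sqrt{287}$ ($S = 9 \sqrt{-106 - 181} = 9 \sqrt{-287} = 9 i \sqrt{287} \approx 152.47 i$)
$- 179 \left(371 + S\right) = - 179 \left(371 + 9 i \sqrt{287}\right) = -66409 - 1611 i \sqrt{287}$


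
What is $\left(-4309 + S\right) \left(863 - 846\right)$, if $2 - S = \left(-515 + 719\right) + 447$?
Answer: $-84286$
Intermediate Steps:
$S = -649$ ($S = 2 - \left(\left(-515 + 719\right) + 447\right) = 2 - \left(204 + 447\right) = 2 - 651 = -649$)
$\left(-4309 + S\right) \left(863 - 846\right) = \left(-4309 - 649\right) \left(863 - 846\right) = \left(-4958\right) 17 = -84286$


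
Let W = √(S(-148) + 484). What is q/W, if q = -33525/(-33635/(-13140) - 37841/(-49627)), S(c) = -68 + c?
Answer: -2186161159950*√67/29030227459 ≈ -616.41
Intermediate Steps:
W = 2*√67 (W = √((-68 - 148) + 484) = √(-216 + 484) = √268 = 2*√67 ≈ 16.371)
q = -4372322319900/433286977 (q = -33525/(-33635*(-1/13140) - 37841*(-1/49627)) = -33525/(6727/2628 + 37841/49627) = -33525/433286977/130419756 = -33525*130419756/433286977 = -4372322319900/433286977 ≈ -10091.)
q/W = -4372322319900*√67/134/433286977 = -2186161159950*√67/29030227459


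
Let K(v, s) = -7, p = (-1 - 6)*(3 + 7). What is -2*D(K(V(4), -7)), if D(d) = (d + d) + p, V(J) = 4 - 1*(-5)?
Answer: 168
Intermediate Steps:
p = -70 (p = -7*10 = -70)
V(J) = 9 (V(J) = 4 + 5 = 9)
D(d) = -70 + 2*d (D(d) = (d + d) - 70 = 2*d - 70 = -70 + 2*d)
-2*D(K(V(4), -7)) = -2*(-70 + 2*(-7)) = -2*(-70 - 14) = -2*(-84) = 168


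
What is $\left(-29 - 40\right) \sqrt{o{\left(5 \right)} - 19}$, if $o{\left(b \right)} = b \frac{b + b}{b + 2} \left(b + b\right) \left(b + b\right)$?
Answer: $- \frac{69 \sqrt{34069}}{7} \approx -1819.4$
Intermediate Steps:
$o{\left(b \right)} = \frac{8 b^{4}}{2 + b}$ ($o{\left(b \right)} = b \frac{2 b}{2 + b} 2 b 2 b = b \frac{2 b}{2 + b} 4 b^{2} = \frac{2 b^{2}}{2 + b} 4 b^{2} = \frac{8 b^{4}}{2 + b}$)
$\left(-29 - 40\right) \sqrt{o{\left(5 \right)} - 19} = \left(-29 - 40\right) \sqrt{\frac{8 \cdot 5^{4}}{2 + 5} - 19} = - 69 \sqrt{8 \cdot 625 \cdot \frac{1}{7} - 19} = - 69 \sqrt{\frac{5000}{7} - 19} = - 69 \sqrt{\frac{4867}{7}} = - 69 \frac{\sqrt{34069}}{7} = - \frac{69 \sqrt{34069}}{7}$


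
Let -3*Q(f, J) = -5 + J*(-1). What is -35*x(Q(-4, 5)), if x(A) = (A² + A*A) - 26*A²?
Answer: 28000/3 ≈ 9333.3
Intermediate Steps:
Q(f, J) = 5/3 + J/3 (Q(f, J) = -(-5 + J*(-1))/3 = -(-5 - J)/3 = 5/3 + J/3)
x(A) = -24*A² (x(A) = (A² + A²) - 26*A² = 2*A² - 26*A² = -24*A²)
-35*x(Q(-4, 5)) = -(-840)*(5/3 + (⅓)*5)² = -(-840)*(5/3 + 5/3)² = -(-840)*(10/3)² = -(-840)*100/9 = -35*(-800/3) = 28000/3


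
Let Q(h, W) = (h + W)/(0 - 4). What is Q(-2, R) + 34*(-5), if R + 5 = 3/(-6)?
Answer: -1345/8 ≈ -168.13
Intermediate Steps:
R = -11/2 (R = -5 + 3/(-6) = -5 + 3*(-1/6) = -5 - 1/2 = -11/2 ≈ -5.5000)
Q(h, W) = -W/4 - h/4 (Q(h, W) = (W + h)/(-4) = (W + h)*(-1/4) = -W/4 - h/4)
Q(-2, R) + 34*(-5) = (-1/4*(-11/2) - 1/4*(-2)) + 34*(-5) = (11/8 + 1/2) - 170 = 15/8 - 170 = -1345/8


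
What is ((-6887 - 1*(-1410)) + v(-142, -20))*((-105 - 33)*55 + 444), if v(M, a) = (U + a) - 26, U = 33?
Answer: 39231540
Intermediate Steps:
v(M, a) = 7 + a (v(M, a) = (33 + a) - 26 = 7 + a)
((-6887 - 1*(-1410)) + v(-142, -20))*((-105 - 33)*55 + 444) = ((-6887 - 1*(-1410)) + (7 - 20))*((-105 - 33)*55 + 444) = ((-6887 + 1410) - 13)*(-138*55 + 444) = (-5477 - 13)*(-7590 + 444) = -5490*(-7146) = 39231540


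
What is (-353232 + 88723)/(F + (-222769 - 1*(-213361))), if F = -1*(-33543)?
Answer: -264509/24135 ≈ -10.960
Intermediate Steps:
F = 33543
(-353232 + 88723)/(F + (-222769 - 1*(-213361))) = (-353232 + 88723)/(33543 + (-222769 - 1*(-213361))) = -264509/(33543 + (-222769 + 213361)) = -264509/(33543 - 9408) = -264509/24135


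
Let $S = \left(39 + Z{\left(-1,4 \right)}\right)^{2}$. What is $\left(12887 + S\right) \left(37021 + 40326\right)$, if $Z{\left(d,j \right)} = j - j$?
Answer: $1114415576$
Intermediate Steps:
$Z{\left(d,j \right)} = 0$
$S = 1521$ ($S = \left(39 + 0\right)^{2} = 39^{2} = 1521$)
$\left(12887 + S\right) \left(37021 + 40326\right) = \left(12887 + 1521\right) \left(37021 + 40326\right) = 14408 \cdot 77347 = 1114415576$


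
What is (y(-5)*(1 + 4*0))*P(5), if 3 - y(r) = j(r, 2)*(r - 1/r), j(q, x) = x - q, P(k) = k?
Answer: 183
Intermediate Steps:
y(r) = 3 - (2 - r)*(r - 1/r)
(y(-5)*(1 + 4*0))*P(5) = ((2 + (-5)² - 2*(-5) + 2/(-5))*(1 + 4*0))*5 = ((2 + 25 + 10 + 2*(-⅕))*(1 + 0))*5 = ((2 + 25 + 10 - ⅖)*1)*5 = ((183/5)*1)*5 = (183/5)*5 = 183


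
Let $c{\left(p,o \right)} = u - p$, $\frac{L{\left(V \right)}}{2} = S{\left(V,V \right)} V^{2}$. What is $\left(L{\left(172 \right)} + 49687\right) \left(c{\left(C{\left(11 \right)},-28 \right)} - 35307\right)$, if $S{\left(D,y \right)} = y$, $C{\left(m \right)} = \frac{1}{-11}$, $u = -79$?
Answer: $- \frac{3980646299835}{11} \approx -3.6188 \cdot 10^{11}$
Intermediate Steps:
$C{\left(m \right)} = - \frac{1}{11}$
$L{\left(V \right)} = 2 V^{3}$ ($L{\left(V \right)} = 2 V V^{2} = 2 V^{3}$)
$c{\left(p,o \right)} = -79 - p$
$\left(L{\left(172 \right)} + 49687\right) \left(c{\left(C{\left(11 \right)},-28 \right)} - 35307\right) = \left(2 \cdot 172^{3} + 49687\right) \left(\left(-79 - - \frac{1}{11}\right) - 35307\right) = \left(2 \cdot 5088448 + 49687\right) \left(\left(-79 + \frac{1}{11}\right) - 35307\right) = \left(10176896 + 49687\right) \left(- \frac{868}{11} - 35307\right) = 10226583 \left(- \frac{389245}{11}\right) = - \frac{3980646299835}{11}$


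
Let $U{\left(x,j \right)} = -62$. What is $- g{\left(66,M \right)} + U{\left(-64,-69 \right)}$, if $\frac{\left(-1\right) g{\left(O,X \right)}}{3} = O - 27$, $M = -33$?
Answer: $55$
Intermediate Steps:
$g{\left(O,X \right)} = 81 - 3 O$ ($g{\left(O,X \right)} = - 3 \left(O - 27\right) = - 3 \left(-27 + O\right) = 81 - 3 O$)
$- g{\left(66,M \right)} + U{\left(-64,-69 \right)} = - (81 - 198) - 62 = \left(-1\right) \left(-117\right) - 62 = 117 - 62 = 55$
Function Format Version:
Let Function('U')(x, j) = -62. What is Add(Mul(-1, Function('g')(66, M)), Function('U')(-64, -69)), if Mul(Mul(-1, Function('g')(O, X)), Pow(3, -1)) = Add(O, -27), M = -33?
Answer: 55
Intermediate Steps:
Function('g')(O, X) = Add(81, Mul(-3, O)) (Function('g')(O, X) = Mul(-3, Add(O, -27)) = Mul(-3, Add(-27, O)) = Add(81, Mul(-3, O)))
Add(Mul(-1, Function('g')(66, M)), Function('U')(-64, -69)) = Add(Mul(-1, Add(81, Mul(-3, 66))), -62) = Add(Mul(-1, Add(81, -198)), -62) = Add(Mul(-1, -117), -62) = Add(117, -62) = 55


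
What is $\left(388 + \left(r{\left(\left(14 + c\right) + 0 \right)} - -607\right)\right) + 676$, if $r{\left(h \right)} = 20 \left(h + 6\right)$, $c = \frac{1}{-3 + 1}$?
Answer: $2061$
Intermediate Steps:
$c = - \frac{1}{2}$ ($c = \frac{1}{-2} = - \frac{1}{2} \approx -0.5$)
$r{\left(h \right)} = 120 + 20 h$ ($r{\left(h \right)} = 20 \left(6 + h\right) = 120 + 20 h$)
$\left(388 + \left(r{\left(\left(14 + c\right) + 0 \right)} - -607\right)\right) + 676 = \left(388 + \left(\left(120 + 20 \left(\left(14 - \frac{1}{2}\right) + 0\right)\right) - -607\right)\right) + 676 = \left(388 + \left(\left(120 + 20 \left(\frac{27}{2} + 0\right)\right) + 607\right)\right) + 676 = \left(388 + \left(\left(120 + 20 \cdot \frac{27}{2}\right) + 607\right)\right) + 676 = \left(388 + \left(\left(120 + 270\right) + 607\right)\right) + 676 = \left(388 + \left(390 + 607\right)\right) + 676 = \left(388 + 997\right) + 676 = 1385 + 676 = 2061$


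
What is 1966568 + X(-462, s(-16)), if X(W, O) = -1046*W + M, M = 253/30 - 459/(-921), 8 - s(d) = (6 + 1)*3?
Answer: 22562924461/9210 ≈ 2.4498e+6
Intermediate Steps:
s(d) = -13 (s(d) = 8 - (6 + 1)*3 = 8 - 7*3 = 8 - 1*21 = 8 - 21 = -13)
M = 82261/9210 (M = 253*(1/30) - 459*(-1/921) = 253/30 + 153/307 = 82261/9210 ≈ 8.9317)
X(W, O) = 82261/9210 - 1046*W (X(W, O) = -1046*W + 82261/9210 = 82261/9210 - 1046*W)
1966568 + X(-462, s(-16)) = 1966568 + (82261/9210 - 1046*(-462)) = 1966568 + (82261/9210 + 483252) = 1966568 + 4450833181/9210 = 22562924461/9210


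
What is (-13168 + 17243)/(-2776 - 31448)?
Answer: -4075/34224 ≈ -0.11907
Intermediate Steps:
(-13168 + 17243)/(-2776 - 31448) = 4075/(-34224) = 4075*(-1/34224) = -4075/34224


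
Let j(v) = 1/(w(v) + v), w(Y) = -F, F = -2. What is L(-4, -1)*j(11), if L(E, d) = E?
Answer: -4/13 ≈ -0.30769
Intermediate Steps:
w(Y) = 2 (w(Y) = -1*(-2) = 2)
j(v) = 1/(2 + v)
L(-4, -1)*j(11) = -4/(2 + 11) = -4/13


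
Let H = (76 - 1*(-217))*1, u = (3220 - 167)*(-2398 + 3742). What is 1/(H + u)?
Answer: 1/4103525 ≈ 2.4369e-7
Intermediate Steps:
u = 4103232 (u = 3053*1344 = 4103232)
H = 293 (H = (76 + 217)*1 = 293*1 = 293)
1/(H + u) = 1/(293 + 4103232) = 1/4103525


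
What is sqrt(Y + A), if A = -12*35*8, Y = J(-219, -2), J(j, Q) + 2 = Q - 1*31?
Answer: I*sqrt(3395) ≈ 58.267*I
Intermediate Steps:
J(j, Q) = -33 + Q (J(j, Q) = -2 + (Q - 1*31) = -2 + (Q - 31) = -2 + (-31 + Q) = -33 + Q)
Y = -35 (Y = -33 - 2 = -35)
A = -3360 (A = -420*8 = -3360)
sqrt(Y + A) = sqrt(-35 - 3360) = sqrt(-3395) = I*sqrt(3395)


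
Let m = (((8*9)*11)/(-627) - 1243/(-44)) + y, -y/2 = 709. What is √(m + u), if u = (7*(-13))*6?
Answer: 3*I*√310783/38 ≈ 44.012*I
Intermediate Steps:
y = -1418 (y = -2*709 = -1418)
u = -546 (u = -91*6 = -546)
m = -105717/76 (m = (((8*9)*11)/(-627) - 1243/(-44)) - 1418 = ((72*11)*(-1/627) - 1243*(-1/44)) - 1418 = (792*(-1/627) + 113/4) - 1418 = (-24/19 + 113/4) - 1418 = 2051/76 - 1418 = -105717/76 ≈ -1391.0)
√(m + u) = √(-105717/76 - 546) = √(-147213/76) = 3*I*√310783/38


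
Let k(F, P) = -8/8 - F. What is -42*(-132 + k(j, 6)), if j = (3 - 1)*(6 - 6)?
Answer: 5586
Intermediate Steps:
j = 0 (j = 2*0 = 0)
k(F, P) = -1 - F (k(F, P) = -8*1/8 - F = -1 - F)
-42*(-132 + k(j, 6)) = -42*(-132 + (-1 - 1*0)) = -42*(-132 + (-1 + 0)) = -42*(-132 - 1) = -42*(-133) = 5586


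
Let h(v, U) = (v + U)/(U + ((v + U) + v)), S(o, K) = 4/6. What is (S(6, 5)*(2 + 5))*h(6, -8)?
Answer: 7/3 ≈ 2.3333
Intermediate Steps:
S(o, K) = ⅔ (S(o, K) = 4*(⅙) = ⅔)
h(v, U) = (U + v)/(2*U + 2*v) (h(v, U) = (U + v)/(U + ((U + v) + v)) = (U + v)/(U + (U + 2*v)) = (U + v)/(2*U + 2*v))
(S(6, 5)*(2 + 5))*h(6, -8) = (2*(2 + 5)/3)*(½) = ((⅔)*7)*(½) = (14/3)*(½) = 7/3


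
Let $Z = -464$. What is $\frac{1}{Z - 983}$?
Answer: $- \frac{1}{1447} \approx -0.00069109$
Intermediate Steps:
$\frac{1}{Z - 983} = \frac{1}{-464 - 983} = \frac{1}{-1447} = - \frac{1}{1447}$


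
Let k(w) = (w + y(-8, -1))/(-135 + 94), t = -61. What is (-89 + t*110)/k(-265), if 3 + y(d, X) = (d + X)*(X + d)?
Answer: -278759/187 ≈ -1490.7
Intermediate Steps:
y(d, X) = -3 + (X + d)² (y(d, X) = -3 + (d + X)*(X + d) = -3 + (X + d)*(X + d) = -3 + (X + d)²)
k(w) = -78/41 - w/41 (k(w) = (w + (-3 + (-1 - 8)²))/(-135 + 94) = (w + (-3 + (-9)²))/(-41) = (w + (-3 + 81))*(-1/41) = (w + 78)*(-1/41) = (78 + w)*(-1/41) = -78/41 - w/41)
(-89 + t*110)/k(-265) = (-89 - 61*110)/(-78/41 - 1/41*(-265)) = (-89 - 6710)/(-78/41 + 265/41) = -6799/187/41 = -6799*41/187 = -278759/187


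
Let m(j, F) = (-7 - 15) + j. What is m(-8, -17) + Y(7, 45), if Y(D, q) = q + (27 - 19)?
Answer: 23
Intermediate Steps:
m(j, F) = -22 + j
Y(D, q) = 8 + q (Y(D, q) = q + 8 = 8 + q)
m(-8, -17) + Y(7, 45) = (-22 - 8) + (8 + 45) = -30 + 53 = 23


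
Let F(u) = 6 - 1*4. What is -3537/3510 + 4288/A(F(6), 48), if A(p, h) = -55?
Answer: -112929/1430 ≈ -78.971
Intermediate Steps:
F(u) = 2 (F(u) = 6 - 4 = 2)
-3537/3510 + 4288/A(F(6), 48) = -3537/3510 + 4288/(-55) = -3537*1/3510 + 4288*(-1/55) = -131/130 - 4288/55 = -112929/1430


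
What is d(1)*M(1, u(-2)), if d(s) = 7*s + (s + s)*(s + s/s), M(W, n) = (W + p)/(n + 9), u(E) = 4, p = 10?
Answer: 121/13 ≈ 9.3077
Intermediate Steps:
M(W, n) = (10 + W)/(9 + n) (M(W, n) = (W + 10)/(n + 9) = (10 + W)/(9 + n))
d(s) = 7*s + 2*s*(1 + s) (d(s) = 7*s + (2*s)*(s + 1) = 7*s + (2*s)*(1 + s) = 7*s + 2*s*(1 + s))
d(1)*M(1, u(-2)) = (1*(9 + 2*1))*((10 + 1)/(9 + 4)) = (1*(9 + 2))*(11/13) = (1*11)*((1/13)*11) = 11*(11/13) = 121/13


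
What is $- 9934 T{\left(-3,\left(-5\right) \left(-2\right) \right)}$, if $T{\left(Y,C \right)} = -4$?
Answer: $39736$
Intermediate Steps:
$- 9934 T{\left(-3,\left(-5\right) \left(-2\right) \right)} = \left(-9934\right) \left(-4\right) = 39736$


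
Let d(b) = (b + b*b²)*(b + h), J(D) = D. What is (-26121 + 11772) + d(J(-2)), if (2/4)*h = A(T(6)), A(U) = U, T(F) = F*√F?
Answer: -14329 - 120*√6 ≈ -14623.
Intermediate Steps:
T(F) = F^(3/2)
h = 12*√6 (h = 2*6^(3/2) = 2*(6*√6) = 12*√6 ≈ 29.394)
d(b) = (b + b³)*(b + 12*√6) (d(b) = (b + b*b²)*(b + 12*√6) = (b + b³)*(b + 12*√6))
(-26121 + 11772) + d(J(-2)) = (-26121 + 11772) - 2*(-2 + (-2)³ + 12*√6 + 12*√6*(-2)²) = -14349 - 2*(-2 - 8 + 12*√6 + 12*√6*4) = -14349 - 2*(-2 - 8 + 12*√6 + 48*√6) = -14349 - 2*(-10 + 60*√6) = -14349 + (20 - 120*√6) = -14329 - 120*√6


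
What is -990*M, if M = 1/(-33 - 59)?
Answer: 495/46 ≈ 10.761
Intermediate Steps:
M = -1/92 (M = 1/(-92) = -1/92 ≈ -0.010870)
-990*M = -990*(-1/92) = 495/46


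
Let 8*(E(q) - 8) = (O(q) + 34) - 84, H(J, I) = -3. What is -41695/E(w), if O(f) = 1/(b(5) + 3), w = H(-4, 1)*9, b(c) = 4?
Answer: -2334920/99 ≈ -23585.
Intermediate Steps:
w = -27 (w = -3*9 = -27)
O(f) = ⅐ (O(f) = 1/(4 + 3) = 1/7 = ⅐)
E(q) = 99/56 (E(q) = 8 + ((⅐ + 34) - 84)/8 = 8 + (239/7 - 84)/8 = 8 + (⅛)*(-349/7) = 8 - 349/56 = 99/56)
-41695/E(w) = -41695/99/56 = -41695*56/99 = -2334920/99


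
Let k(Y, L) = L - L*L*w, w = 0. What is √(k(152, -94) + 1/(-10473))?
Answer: I*√10310280999/10473 ≈ 9.6954*I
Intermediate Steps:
k(Y, L) = L (k(Y, L) = L - L*L*0 = L - L²*0 = L - 1*0 = L + 0 = L)
√(k(152, -94) + 1/(-10473)) = √(-94 + 1/(-10473)) = √(-94 - 1/10473) = √(-984463/10473) = I*√10310280999/10473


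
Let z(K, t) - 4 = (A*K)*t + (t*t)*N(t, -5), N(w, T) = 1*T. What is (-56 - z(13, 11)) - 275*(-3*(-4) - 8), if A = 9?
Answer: -1842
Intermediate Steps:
N(w, T) = T
z(K, t) = 4 - 5*t**2 + 9*K*t (z(K, t) = 4 + ((9*K)*t + (t*t)*(-5)) = 4 + (9*K*t + t**2*(-5)) = 4 + (9*K*t - 5*t**2) = 4 + (-5*t**2 + 9*K*t) = 4 - 5*t**2 + 9*K*t)
(-56 - z(13, 11)) - 275*(-3*(-4) - 8) = (-56 - (4 - 5*11**2 + 9*13*11)) - 275*(-3*(-4) - 8) = (-56 - (4 - 5*121 + 1287)) - 275*(12 - 8) = (-56 - (4 - 605 + 1287)) - 275*4 = (-56 - 1*686) - 1100 = (-56 - 686) - 1100 = -742 - 1100 = -1842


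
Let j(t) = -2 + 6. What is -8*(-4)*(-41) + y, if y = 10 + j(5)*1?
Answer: -1298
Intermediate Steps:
j(t) = 4
y = 14 (y = 10 + 4*1 = 10 + 4 = 14)
-8*(-4)*(-41) + y = -8*(-4)*(-41) + 14 = 32*(-41) + 14 = -1312 + 14 = -1298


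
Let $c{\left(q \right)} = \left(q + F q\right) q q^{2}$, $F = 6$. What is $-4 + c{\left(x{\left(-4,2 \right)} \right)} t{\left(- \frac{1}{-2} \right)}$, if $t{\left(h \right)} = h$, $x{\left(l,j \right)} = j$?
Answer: $52$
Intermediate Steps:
$c{\left(q \right)} = 7 q^{4}$ ($c{\left(q \right)} = \left(q + 6 q\right) q q^{2} = 7 q q^{3} = 7 q^{4}$)
$-4 + c{\left(x{\left(-4,2 \right)} \right)} t{\left(- \frac{1}{-2} \right)} = -4 + 7 \cdot 2^{4} \left(- \frac{1}{-2}\right) = -4 + 7 \cdot 16 \left(\left(-1\right) \left(- \frac{1}{2}\right)\right) = -4 + 112 \cdot \frac{1}{2} = -4 + 56 = 52$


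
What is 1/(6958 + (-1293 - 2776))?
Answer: 1/2889 ≈ 0.00034614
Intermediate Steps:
1/(6958 + (-1293 - 2776)) = 1/(6958 - 4069) = 1/2889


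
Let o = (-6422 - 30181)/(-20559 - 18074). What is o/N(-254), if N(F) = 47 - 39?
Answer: 5229/44152 ≈ 0.11843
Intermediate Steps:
o = 5229/5519 (o = -36603/(-38633) = -36603*(-1/38633) = 5229/5519 ≈ 0.94745)
N(F) = 8
o/N(-254) = (5229/5519)/8 = (5229/5519)*(1/8) = 5229/44152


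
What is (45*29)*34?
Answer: 44370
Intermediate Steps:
(45*29)*34 = 1305*34 = 44370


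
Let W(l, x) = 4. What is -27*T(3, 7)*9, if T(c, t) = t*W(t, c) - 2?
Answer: -6318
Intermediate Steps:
T(c, t) = -2 + 4*t (T(c, t) = t*4 - 2 = 4*t - 2 = -2 + 4*t)
-27*T(3, 7)*9 = -27*(-2 + 4*7)*9 = -27*(-2 + 28)*9 = -27*26*9 = -702*9 = -6318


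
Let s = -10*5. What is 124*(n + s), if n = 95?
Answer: 5580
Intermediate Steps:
s = -50
124*(n + s) = 124*(95 - 50) = 124*45 = 5580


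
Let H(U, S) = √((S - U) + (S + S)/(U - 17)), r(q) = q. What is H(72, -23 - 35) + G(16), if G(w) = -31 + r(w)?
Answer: -15 + I*√399630/55 ≈ -15.0 + 11.494*I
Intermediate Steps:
H(U, S) = √(S - U + 2*S/(-17 + U)) (H(U, S) = √((S - U) + (2*S)/(-17 + U)) = √((S - U) + 2*S/(-17 + U)) = √(S - U + 2*S/(-17 + U)))
G(w) = -31 + w
H(72, -23 - 35) + G(16) = √((2*(-23 - 35) + (-17 + 72)*((-23 - 35) - 1*72))/(-17 + 72)) + (-31 + 16) = √((2*(-58) + 55*(-58 - 72))/55) - 15 = √((-116 + 55*(-130))/55) - 15 = √((-116 - 7150)/55) - 15 = √((1/55)*(-7266)) - 15 = √(-7266/55) - 15 = I*√399630/55 - 15 = -15 + I*√399630/55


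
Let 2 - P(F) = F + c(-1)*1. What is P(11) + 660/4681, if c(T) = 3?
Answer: -55512/4681 ≈ -11.859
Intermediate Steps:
P(F) = -1 - F (P(F) = 2 - (F + 3*1) = 2 - (F + 3) = 2 - (3 + F) = 2 + (-3 - F) = -1 - F)
P(11) + 660/4681 = (-1 - 1*11) + 660/4681 = (-1 - 11) + 660*(1/4681) = -12 + 660/4681 = -55512/4681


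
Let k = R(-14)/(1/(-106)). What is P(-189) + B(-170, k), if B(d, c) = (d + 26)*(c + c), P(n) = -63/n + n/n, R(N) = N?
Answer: -1282172/3 ≈ -4.2739e+5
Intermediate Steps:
P(n) = 1 - 63/n (P(n) = -63/n + 1 = 1 - 63/n)
k = 1484 (k = -14/(1/(-106)) = -14/(-1/106) = -14*(-106) = 1484)
B(d, c) = 2*c*(26 + d) (B(d, c) = (26 + d)*(2*c) = 2*c*(26 + d))
P(-189) + B(-170, k) = (-63 - 189)/(-189) + 2*1484*(26 - 170) = -1/189*(-252) + 2*1484*(-144) = 4/3 - 427392 = -1282172/3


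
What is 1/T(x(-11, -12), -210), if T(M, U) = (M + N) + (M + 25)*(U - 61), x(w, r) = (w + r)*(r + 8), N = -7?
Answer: -1/31622 ≈ -3.1624e-5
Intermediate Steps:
x(w, r) = (8 + r)*(r + w) (x(w, r) = (r + w)*(8 + r) = (8 + r)*(r + w))
T(M, U) = -7 + M + (-61 + U)*(25 + M) (T(M, U) = (M - 7) + (M + 25)*(U - 61) = (-7 + M) + (25 + M)*(-61 + U) = (-7 + M) + (-61 + U)*(25 + M) = -7 + M + (-61 + U)*(25 + M))
1/T(x(-11, -12), -210) = 1/(-1532 - 60*((-12)² + 8*(-12) + 8*(-11) - 12*(-11)) + 25*(-210) + ((-12)² + 8*(-12) + 8*(-11) - 12*(-11))*(-210)) = 1/(-1532 - 60*(144 - 96 - 88 + 132) - 5250 + (144 - 96 - 88 + 132)*(-210)) = 1/(-1532 - 60*92 - 5250 + 92*(-210)) = 1/(-1532 - 5520 - 5250 - 19320) = 1/(-31622) = -1/31622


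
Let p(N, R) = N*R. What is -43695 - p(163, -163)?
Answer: -17126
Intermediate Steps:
-43695 - p(163, -163) = -43695 - 163*(-163) = -43695 - 1*(-26569) = -43695 + 26569 = -17126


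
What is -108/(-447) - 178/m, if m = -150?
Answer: 15961/11175 ≈ 1.4283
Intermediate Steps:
-108/(-447) - 178/m = -108/(-447) - 178/(-150) = -108*(-1/447) - 178*(-1/150) = 36/149 + 89/75 = 15961/11175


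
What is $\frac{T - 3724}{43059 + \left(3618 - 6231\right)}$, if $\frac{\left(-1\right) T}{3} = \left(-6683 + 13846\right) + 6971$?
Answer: $- \frac{23063}{20223} \approx -1.1404$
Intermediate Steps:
$T = -42402$ ($T = - 3 \left(\left(-6683 + 13846\right) + 6971\right) = - 3 \left(7163 + 6971\right) = \left(-3\right) 14134 = -42402$)
$\frac{T - 3724}{43059 + \left(3618 - 6231\right)} = \frac{-42402 - 3724}{43059 + \left(3618 - 6231\right)} = - \frac{46126}{43059 + \left(3618 - 6231\right)} = - \frac{46126}{43059 - 2613} = - \frac{46126}{40446} = \left(-46126\right) \frac{1}{40446} = - \frac{23063}{20223}$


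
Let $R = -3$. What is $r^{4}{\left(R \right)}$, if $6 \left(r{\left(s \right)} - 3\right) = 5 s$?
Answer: $\frac{1}{16} \approx 0.0625$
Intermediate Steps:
$r{\left(s \right)} = 3 + \frac{5 s}{6}$
$r^{4}{\left(R \right)} = \left(3 + \frac{5}{6} \left(-3\right)\right)^{4} = \left(3 - \frac{5}{2}\right)^{4} = \left(\frac{1}{2}\right)^{4} = \frac{1}{16}$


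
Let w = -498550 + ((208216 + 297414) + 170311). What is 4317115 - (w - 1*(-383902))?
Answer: 3755822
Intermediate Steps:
w = 177391 (w = -498550 + (505630 + 170311) = -498550 + 675941 = 177391)
4317115 - (w - 1*(-383902)) = 4317115 - (177391 - 1*(-383902)) = 4317115 - (177391 + 383902) = 4317115 - 1*561293 = 4317115 - 561293 = 3755822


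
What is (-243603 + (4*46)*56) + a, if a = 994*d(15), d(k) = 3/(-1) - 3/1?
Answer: -239263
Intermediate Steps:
d(k) = -6 (d(k) = 3*(-1) - 3*1 = -3 - 3 = -6)
a = -5964 (a = 994*(-6) = -5964)
(-243603 + (4*46)*56) + a = (-243603 + (4*46)*56) - 5964 = (-243603 + 184*56) - 5964 = (-243603 + 10304) - 5964 = -233299 - 5964 = -239263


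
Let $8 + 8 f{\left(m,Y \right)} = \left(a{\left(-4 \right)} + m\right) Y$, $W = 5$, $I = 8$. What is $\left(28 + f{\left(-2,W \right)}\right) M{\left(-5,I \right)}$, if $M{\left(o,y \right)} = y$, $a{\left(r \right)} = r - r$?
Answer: $206$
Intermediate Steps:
$a{\left(r \right)} = 0$
$f{\left(m,Y \right)} = -1 + \frac{Y m}{8}$ ($f{\left(m,Y \right)} = -1 + \frac{\left(0 + m\right) Y}{8} = -1 + \frac{m Y}{8} = -1 + \frac{Y m}{8}$)
$\left(28 + f{\left(-2,W \right)}\right) M{\left(-5,I \right)} = \left(28 + \left(-1 + \frac{1}{8} \cdot 5 \left(-2\right)\right)\right) 8 = \left(28 - \frac{9}{4}\right) 8 = \frac{103}{4} \cdot 8 = 206$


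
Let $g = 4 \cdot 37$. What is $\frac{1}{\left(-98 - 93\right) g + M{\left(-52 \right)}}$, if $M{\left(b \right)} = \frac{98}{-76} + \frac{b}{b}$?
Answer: $- \frac{38}{1074195} \approx -3.5375 \cdot 10^{-5}$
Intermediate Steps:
$M{\left(b \right)} = - \frac{11}{38}$ ($M{\left(b \right)} = 98 \left(- \frac{1}{76}\right) + 1 = - \frac{49}{38} + 1 = - \frac{11}{38}$)
$g = 148$
$\frac{1}{\left(-98 - 93\right) g + M{\left(-52 \right)}} = \frac{1}{\left(-98 - 93\right) 148 - \frac{11}{38}} = \frac{1}{\left(-191\right) 148 - \frac{11}{38}} = \frac{1}{-28268 - \frac{11}{38}} = \frac{1}{- \frac{1074195}{38}} = - \frac{38}{1074195}$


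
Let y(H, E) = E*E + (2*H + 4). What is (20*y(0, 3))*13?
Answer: 3380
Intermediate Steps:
y(H, E) = 4 + E**2 + 2*H (y(H, E) = E**2 + (4 + 2*H) = 4 + E**2 + 2*H)
(20*y(0, 3))*13 = (20*(4 + 3**2 + 2*0))*13 = (20*(4 + 9 + 0))*13 = (20*13)*13 = 260*13 = 3380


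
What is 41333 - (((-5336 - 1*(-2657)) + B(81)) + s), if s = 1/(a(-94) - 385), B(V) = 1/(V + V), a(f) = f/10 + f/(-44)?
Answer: 102549976109/2330046 ≈ 44012.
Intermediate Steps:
a(f) = 17*f/220 (a(f) = f*(⅒) + f*(-1/44) = f/10 - f/44 = 17*f/220)
B(V) = 1/(2*V)
s = -110/43149 (s = 1/((17/220)*(-94) - 385) = 1/(-799/110 - 385) = 1/(-43149/110) = -110/43149 ≈ -0.0025493)
41333 - (((-5336 - 1*(-2657)) + B(81)) + s) = 41333 - (((-5336 - 1*(-2657)) + (½)/81) - 110/43149) = 41333 - (((-5336 + 2657) + (½)*(1/81)) - 110/43149) = 41333 - ((-2679 + 1/162) - 110/43149) = 41333 - (-433997/162 - 110/43149) = 41333 - 1*(-6242184791/2330046) = 41333 + 6242184791/2330046 = 102549976109/2330046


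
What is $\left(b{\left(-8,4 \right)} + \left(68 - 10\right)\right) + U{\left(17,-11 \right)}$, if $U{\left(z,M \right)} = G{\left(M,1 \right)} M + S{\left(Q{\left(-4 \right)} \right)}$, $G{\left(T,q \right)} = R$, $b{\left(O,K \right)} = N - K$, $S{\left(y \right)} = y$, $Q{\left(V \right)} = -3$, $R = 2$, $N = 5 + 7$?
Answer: $41$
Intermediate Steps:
$N = 12$
$b{\left(O,K \right)} = 12 - K$
$G{\left(T,q \right)} = 2$
$U{\left(z,M \right)} = -3 + 2 M$ ($U{\left(z,M \right)} = 2 M - 3 = -3 + 2 M$)
$\left(b{\left(-8,4 \right)} + \left(68 - 10\right)\right) + U{\left(17,-11 \right)} = \left(\left(12 - 4\right) + \left(68 - 10\right)\right) + \left(-3 + 2 \left(-11\right)\right) = \left(\left(12 - 4\right) + \left(68 - 10\right)\right) - 25 = \left(8 + 58\right) - 25 = 66 - 25 = 41$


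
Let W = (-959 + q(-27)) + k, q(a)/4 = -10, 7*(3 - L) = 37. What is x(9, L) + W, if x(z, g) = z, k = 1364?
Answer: 374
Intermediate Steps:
L = -16/7 (L = 3 - ⅐*37 = 3 - 37/7 = -16/7 ≈ -2.2857)
q(a) = -40 (q(a) = 4*(-10) = -40)
W = 365 (W = (-959 - 40) + 1364 = -999 + 1364 = 365)
x(9, L) + W = 9 + 365 = 374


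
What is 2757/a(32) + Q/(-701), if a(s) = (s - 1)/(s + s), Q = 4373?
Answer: 123554485/21731 ≈ 5685.6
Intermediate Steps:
a(s) = (-1 + s)/(2*s) (a(s) = (-1 + s)/((2*s)) = (-1 + s)*(1/(2*s)) = (-1 + s)/(2*s))
2757/a(32) + Q/(-701) = 2757/(((½)*(-1 + 32)/32)) + 4373/(-701) = 2757/(((½)*(1/32)*31)) + 4373*(-1/701) = 2757/(31/64) - 4373/701 = 2757*(64/31) - 4373/701 = 176448/31 - 4373/701 = 123554485/21731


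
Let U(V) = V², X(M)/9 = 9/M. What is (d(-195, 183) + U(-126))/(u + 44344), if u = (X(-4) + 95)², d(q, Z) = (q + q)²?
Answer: 2687616/798905 ≈ 3.3641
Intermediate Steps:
X(M) = 81/M (X(M) = 9*(9/M) = 81/M)
d(q, Z) = 4*q² (d(q, Z) = (2*q)² = 4*q²)
u = 89401/16 (u = (81/(-4) + 95)² = (81*(-¼) + 95)² = (-81/4 + 95)² = (299/4)² = 89401/16 ≈ 5587.6)
(d(-195, 183) + U(-126))/(u + 44344) = (4*(-195)² + (-126)²)/(89401/16 + 44344) = (4*38025 + 15876)/(798905/16) = (152100 + 15876)*(16/798905) = 167976*(16/798905) = 2687616/798905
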